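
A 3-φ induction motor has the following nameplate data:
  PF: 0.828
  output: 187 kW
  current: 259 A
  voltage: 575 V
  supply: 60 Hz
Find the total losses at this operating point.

26600 W

P_in = √3·V·I·cosφ = 1.732×575×259×0.828 = 213573 W
P_out = 187000 W
Losses = P_in − P_out = 213573 − 187000 = 26573 W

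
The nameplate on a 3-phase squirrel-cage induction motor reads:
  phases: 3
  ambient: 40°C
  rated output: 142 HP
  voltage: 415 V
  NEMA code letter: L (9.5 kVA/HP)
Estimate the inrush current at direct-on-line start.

1880 A

S_LR = 9.5 × 142 = 1349 kVA
I_LR = S_LR/(√3·V_L) = 1349000/(1.732×415) = 1880 A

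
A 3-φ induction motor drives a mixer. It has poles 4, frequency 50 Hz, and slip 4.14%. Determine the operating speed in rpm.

1438 rpm

n_s = 120f/p = 120×50/4 = 1500 rpm
n = n_s(1 − s) = 1500 × (1 − 0.0414) = 1438 rpm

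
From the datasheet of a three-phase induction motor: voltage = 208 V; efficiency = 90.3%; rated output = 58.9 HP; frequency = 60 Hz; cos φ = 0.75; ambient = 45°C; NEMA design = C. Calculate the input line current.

180 A

P_out = 58.9 × 746 = 43939 W
P_in = P_out / η = 43939 / 0.903 = 48659 W
I_L = P_in / (√3·V_L·cosφ) = 48659 / (1.732 × 208 × 0.75) = 180 A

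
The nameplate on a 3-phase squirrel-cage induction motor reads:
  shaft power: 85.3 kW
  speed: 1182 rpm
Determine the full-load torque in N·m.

ω = 2π × 1182/60 = 123.8 rad/s
τ = P/ω = 85300/123.8 = 689 N·m

689 N·m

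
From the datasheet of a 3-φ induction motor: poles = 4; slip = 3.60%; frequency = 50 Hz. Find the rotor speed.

n_s = 120f/p = 120×50/4 = 1500 rpm
n = n_s(1 − s) = 1500 × (1 − 0.036) = 1446 rpm

1446 rpm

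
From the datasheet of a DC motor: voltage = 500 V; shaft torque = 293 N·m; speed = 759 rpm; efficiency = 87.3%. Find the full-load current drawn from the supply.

ω = 2π×759/60 = 79.48 rad/s; P_out = τω = 293 × 79.48 = 23288 W
P_in = P_out / η = 23288 / 0.873 = 26676 W
I = P_in / V = 26676 / 500 = 53.4 A

53.4 A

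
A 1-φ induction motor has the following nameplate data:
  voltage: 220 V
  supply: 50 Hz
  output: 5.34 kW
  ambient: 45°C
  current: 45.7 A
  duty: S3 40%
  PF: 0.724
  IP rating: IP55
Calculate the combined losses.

P_in = V·I·cosφ = 220×45.7×0.724 = 7279 W
P_out = 5340 W
Losses = P_in − P_out = 7279 − 5340 = 1939 W

1.94 kW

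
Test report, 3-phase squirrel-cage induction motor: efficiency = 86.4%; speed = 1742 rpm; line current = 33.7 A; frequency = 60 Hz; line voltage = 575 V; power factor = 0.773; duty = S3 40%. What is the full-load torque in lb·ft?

P_in = √3·V·I·cosφ = 1.732 × 575 × 33.7 × 0.773 = 25943 W
P_out = η·P_in = 0.864 × 25943 = 22415 W
n = 1742 rpm
ω = 2π×1742/60 = 182.4 rad/s
τ = P_out/ω = 22415/182.4 = 122.9 N·m
In lb·ft: 122.9/1.356 = 90.6 lb·ft

90.6 lb·ft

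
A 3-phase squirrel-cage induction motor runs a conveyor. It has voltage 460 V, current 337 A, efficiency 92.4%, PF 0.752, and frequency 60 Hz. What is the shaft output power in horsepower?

P_in = √3·V·I·cosφ = 1.732 × 460 × 337 × 0.752 = 201908 W
P_out = η·P_in = 0.924 × 201908 = 186563 W
= 186563/746 = 250 HP

250 HP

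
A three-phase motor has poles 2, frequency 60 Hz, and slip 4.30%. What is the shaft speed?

3445 rpm

n_s = 120f/p = 120×60/2 = 3600 rpm
n = n_s(1 − s) = 3600 × (1 − 0.043) = 3445 rpm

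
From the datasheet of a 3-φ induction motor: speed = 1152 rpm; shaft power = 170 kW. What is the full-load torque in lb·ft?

1040 lb·ft

ω = 2π × 1152/60 = 120.6 rad/s
τ = P/ω = 170000/120.6 = 1410 N·m
In lb·ft: 1410/1.356 = 1040 lb·ft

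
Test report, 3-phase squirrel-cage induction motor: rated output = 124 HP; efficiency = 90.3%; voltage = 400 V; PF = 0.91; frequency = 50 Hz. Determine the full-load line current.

162 A

P_out = 124 × 746 = 92504 W
P_in = P_out / η = 92504 / 0.903 = 102441 W
I_L = P_in / (√3·V_L·cosφ) = 102441 / (1.732 × 400 × 0.91) = 162 A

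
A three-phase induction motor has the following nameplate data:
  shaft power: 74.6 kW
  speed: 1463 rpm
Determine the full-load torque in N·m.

487 N·m

ω = 2π × 1463/60 = 153.2 rad/s
τ = P/ω = 74600/153.2 = 487 N·m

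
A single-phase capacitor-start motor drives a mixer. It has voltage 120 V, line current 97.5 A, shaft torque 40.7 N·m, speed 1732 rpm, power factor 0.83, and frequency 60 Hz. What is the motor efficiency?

ω = 2π × 1732/60 = 181.4 rad/s; P_out = τω = 40.7 × 181.4 = 7383 W
P_in = V·I·cosφ = 120 × 97.5 × 0.83 = 9711 W
η = P_out / P_in = 7383 / 9711 = 0.760 = 76.0%

76.0 %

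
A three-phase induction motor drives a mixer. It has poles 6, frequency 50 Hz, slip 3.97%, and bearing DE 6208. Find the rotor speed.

960 rpm

n_s = 120f/p = 120×50/6 = 1000 rpm
n = n_s(1 − s) = 1000 × (1 − 0.0397) = 960 rpm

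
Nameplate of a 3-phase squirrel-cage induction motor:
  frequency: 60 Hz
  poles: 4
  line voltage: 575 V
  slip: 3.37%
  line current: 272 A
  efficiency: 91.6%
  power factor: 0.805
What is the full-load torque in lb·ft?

809 lb·ft

P_in = √3·V·I·cosφ = 1.732 × 575 × 272 × 0.805 = 218062 W
P_out = η·P_in = 0.916 × 218062 = 199745 W
n_s = 120×60/4 = 1800 rpm; n = 1800×(1−0.0337) = 1739 rpm
ω = 2π×1739/60 = 182.1 rad/s
τ = P_out/ω = 199745/182.1 = 1097 N·m
In lb·ft: 1097/1.356 = 809 lb·ft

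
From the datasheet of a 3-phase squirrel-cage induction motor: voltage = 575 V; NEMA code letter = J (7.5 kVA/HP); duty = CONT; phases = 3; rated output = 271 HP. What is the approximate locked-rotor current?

2040 A

S_LR = 7.5 × 271 = 2032.5 kVA
I_LR = S_LR/(√3·V_L) = 2032500/(1.732×575) = 2040 A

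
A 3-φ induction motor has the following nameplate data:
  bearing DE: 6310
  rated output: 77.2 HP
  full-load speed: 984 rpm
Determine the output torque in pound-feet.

412 lb·ft

P_out = 77.2 × 746 = 57591 W
ω = 2π × 984/60 = 103 rad/s
τ = P_out/ω = 57591/103 = 559.1 N·m
In lb·ft: 559.1/1.356 = 412 lb·ft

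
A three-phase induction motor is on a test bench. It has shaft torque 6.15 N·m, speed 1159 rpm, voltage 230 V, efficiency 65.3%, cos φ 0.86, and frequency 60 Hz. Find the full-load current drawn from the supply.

ω = 2π×1159/60 = 121.4 rad/s; P_out = τω = 6.15 × 121.4 = 747 W
P_in = P_out / η = 747 / 0.653 = 1144 W
I_L = P_in / (√3·V_L·cosφ) = 1144 / (1.732 × 230 × 0.86) = 3.34 A

3.34 A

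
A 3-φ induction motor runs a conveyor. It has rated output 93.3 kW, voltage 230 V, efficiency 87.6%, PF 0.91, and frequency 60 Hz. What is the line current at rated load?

294 A

P_out = 93.3 kW = 93300 W
P_in = P_out / η = 93300 / 0.876 = 106507 W
I_L = P_in / (√3·V_L·cosφ) = 106507 / (1.732 × 230 × 0.91) = 294 A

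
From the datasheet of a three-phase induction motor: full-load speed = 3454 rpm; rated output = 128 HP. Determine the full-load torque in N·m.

P_out = 128 × 746 = 95488 W
ω = 2π × 3454/60 = 361.7 rad/s
τ = P_out/ω = 95488/361.7 = 264 N·m

264 N·m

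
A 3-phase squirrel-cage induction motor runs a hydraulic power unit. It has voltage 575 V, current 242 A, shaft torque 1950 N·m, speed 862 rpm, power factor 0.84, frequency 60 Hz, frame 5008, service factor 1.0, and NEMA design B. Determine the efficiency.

86.9 %

ω = 2π × 862/60 = 90.27 rad/s; P_out = τω = 1950 × 90.27 = 176027 W
P_in = √3·V_L·I_L·cosφ = 1.732 × 575 × 242 × 0.84 = 202447 W
η = P_out / P_in = 176027 / 202447 = 0.869 = 86.9%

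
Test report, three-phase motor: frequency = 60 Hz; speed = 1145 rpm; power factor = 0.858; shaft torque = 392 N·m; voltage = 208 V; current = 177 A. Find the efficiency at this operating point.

85.9 %

ω = 2π × 1145/60 = 119.9 rad/s; P_out = τω = 392 × 119.9 = 47001 W
P_in = √3·V_L·I_L·cosφ = 1.732 × 208 × 177 × 0.858 = 54711 W
η = P_out / P_in = 47001 / 54711 = 0.859 = 85.9%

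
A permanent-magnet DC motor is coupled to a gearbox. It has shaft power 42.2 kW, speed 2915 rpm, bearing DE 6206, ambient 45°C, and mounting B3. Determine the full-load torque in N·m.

138 N·m

ω = 2π × 2915/60 = 305.3 rad/s
τ = P/ω = 42200/305.3 = 138 N·m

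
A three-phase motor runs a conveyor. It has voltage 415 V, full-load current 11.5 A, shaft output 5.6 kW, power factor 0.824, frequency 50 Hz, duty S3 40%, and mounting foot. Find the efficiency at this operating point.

82.2 %

P_out = 5.6 kW = 5600 W
P_in = √3·V_L·I_L·cosφ = 1.732 × 415 × 11.5 × 0.824 = 6811 W
η = P_out / P_in = 5600 / 6811 = 0.822 = 82.2%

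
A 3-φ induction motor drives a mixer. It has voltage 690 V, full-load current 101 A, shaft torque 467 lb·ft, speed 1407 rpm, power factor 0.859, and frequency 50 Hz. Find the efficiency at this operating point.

90.0 %

τ = 467 lb·ft × 1.356 = 633.3 N·m
ω = 2π × 1407/60 = 147.3 rad/s; P_out = τω = 633.3 × 147.3 = 93285 W
P_in = √3·V_L·I_L·cosφ = 1.732 × 690 × 101 × 0.859 = 103684 W
η = P_out / P_in = 93285 / 103684 = 0.900 = 90.0%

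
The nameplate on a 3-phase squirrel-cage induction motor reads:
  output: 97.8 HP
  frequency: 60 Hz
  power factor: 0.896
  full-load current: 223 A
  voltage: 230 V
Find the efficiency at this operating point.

91.7 %

P_out = 97.8 × 746 = 72959 W
P_in = √3·V_L·I_L·cosφ = 1.732 × 230 × 223 × 0.896 = 79596 W
η = P_out / P_in = 72959 / 79596 = 0.917 = 91.7%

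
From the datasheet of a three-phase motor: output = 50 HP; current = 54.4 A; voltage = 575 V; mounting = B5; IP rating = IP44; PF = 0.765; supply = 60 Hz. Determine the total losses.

P_in = √3·V·I·cosφ = 1.732×575×54.4×0.765 = 41445 W
P_out = 50×746 = 37300 W
Losses = P_in − P_out = 41445 − 37300 = 4145 W

4.15 kW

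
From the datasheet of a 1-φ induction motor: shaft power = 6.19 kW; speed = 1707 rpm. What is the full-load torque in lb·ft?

ω = 2π × 1707/60 = 178.8 rad/s
τ = P/ω = 6190/178.8 = 34.62 N·m
In lb·ft: 34.62/1.356 = 25.5 lb·ft

25.5 lb·ft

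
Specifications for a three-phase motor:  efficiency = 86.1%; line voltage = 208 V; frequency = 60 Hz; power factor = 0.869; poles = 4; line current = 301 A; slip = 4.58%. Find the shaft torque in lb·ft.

P_in = √3·V·I·cosφ = 1.732 × 208 × 301 × 0.869 = 94232 W
P_out = η·P_in = 0.861 × 94232 = 81134 W
n_s = 120×60/4 = 1800 rpm; n = 1800×(1−0.0458) = 1718 rpm
ω = 2π×1718/60 = 179.9 rad/s
τ = P_out/ω = 81134/179.9 = 451 N·m
In lb·ft: 451/1.356 = 333 lb·ft

333 lb·ft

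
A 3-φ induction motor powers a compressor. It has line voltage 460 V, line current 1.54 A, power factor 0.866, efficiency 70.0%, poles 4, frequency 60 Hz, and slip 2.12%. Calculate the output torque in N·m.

P_in = √3·V·I·cosφ = 1.732 × 460 × 1.54 × 0.866 = 1063 W
P_out = η·P_in = 0.7 × 1063 = 744 W
n_s = 120×60/4 = 1800 rpm; n = 1800×(1−0.0212) = 1762 rpm
ω = 2π×1762/60 = 184.5 rad/s
τ = P_out/ω = 744/184.5 = 4.03 N·m

4.03 N·m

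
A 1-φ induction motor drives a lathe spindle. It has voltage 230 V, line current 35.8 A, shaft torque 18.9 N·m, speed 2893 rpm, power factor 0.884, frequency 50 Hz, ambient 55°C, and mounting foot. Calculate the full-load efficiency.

ω = 2π × 2893/60 = 303 rad/s; P_out = τω = 18.9 × 303 = 5727 W
P_in = V·I·cosφ = 230 × 35.8 × 0.884 = 7279 W
η = P_out / P_in = 5727 / 7279 = 0.787 = 78.7%

78.7 %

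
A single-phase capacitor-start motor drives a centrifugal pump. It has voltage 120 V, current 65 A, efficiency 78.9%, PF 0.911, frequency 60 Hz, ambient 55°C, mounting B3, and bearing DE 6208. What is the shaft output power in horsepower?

7.52 HP

P_in = V·I·cosφ = 120 × 65 × 0.911 = 7106 W
P_out = η·P_in = 0.789 × 7106 = 5607 W
= 5607/746 = 7.52 HP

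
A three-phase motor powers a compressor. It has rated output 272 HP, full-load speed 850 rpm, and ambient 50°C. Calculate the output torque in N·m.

2280 N·m

P_out = 272 × 746 = 202912 W
ω = 2π × 850/60 = 89.01 rad/s
τ = P_out/ω = 202912/89.01 = 2280 N·m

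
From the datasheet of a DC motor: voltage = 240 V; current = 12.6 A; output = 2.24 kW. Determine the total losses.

784 W

P_in = V·I = 240×12.6 = 3024 W
P_out = 2240 W
Losses = P_in − P_out = 3024 − 2240 = 784 W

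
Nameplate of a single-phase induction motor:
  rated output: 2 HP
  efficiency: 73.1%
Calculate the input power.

P_out = 2 × 746 = 1492 W
P_in = P_out/η = 1492/0.731 = 2041 W = 2.04 kW

2.04 kW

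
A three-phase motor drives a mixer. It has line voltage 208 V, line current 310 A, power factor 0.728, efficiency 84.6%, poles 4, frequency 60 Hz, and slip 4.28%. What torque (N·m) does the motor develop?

P_in = √3·V·I·cosφ = 1.732 × 208 × 310 × 0.728 = 81303 W
P_out = η·P_in = 0.846 × 81303 = 68782 W
n_s = 120×60/4 = 1800 rpm; n = 1800×(1−0.0428) = 1723 rpm
ω = 2π×1723/60 = 180.4 rad/s
τ = P_out/ω = 68782/180.4 = 381 N·m

381 N·m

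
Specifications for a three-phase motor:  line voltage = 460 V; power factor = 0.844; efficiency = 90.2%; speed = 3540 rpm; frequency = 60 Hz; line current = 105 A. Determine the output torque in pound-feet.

127 lb·ft

P_in = √3·V·I·cosφ = 1.732 × 460 × 105 × 0.844 = 70605 W
P_out = η·P_in = 0.902 × 70605 = 63686 W
n = 3540 rpm
ω = 2π×3540/60 = 370.7 rad/s
τ = P_out/ω = 63686/370.7 = 171.8 N·m
In lb·ft: 171.8/1.356 = 127 lb·ft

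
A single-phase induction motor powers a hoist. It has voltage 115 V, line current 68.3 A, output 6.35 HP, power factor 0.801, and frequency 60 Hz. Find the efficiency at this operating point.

P_out = 6.35 × 746 = 4737 W
P_in = V·I·cosφ = 115 × 68.3 × 0.801 = 6291 W
η = P_out / P_in = 4737 / 6291 = 0.753 = 75.3%

75.3 %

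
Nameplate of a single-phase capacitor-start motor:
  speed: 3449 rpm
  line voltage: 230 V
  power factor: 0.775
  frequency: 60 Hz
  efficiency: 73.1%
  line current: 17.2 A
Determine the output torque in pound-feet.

4.58 lb·ft

P_in = V·I·cosφ = 230 × 17.2 × 0.775 = 3066 W
P_out = η·P_in = 0.731 × 3066 = 2241 W
n = 3449 rpm
ω = 2π×3449/60 = 361.2 rad/s
τ = P_out/ω = 2241/361.2 = 6.204 N·m
In lb·ft: 6.204/1.356 = 4.58 lb·ft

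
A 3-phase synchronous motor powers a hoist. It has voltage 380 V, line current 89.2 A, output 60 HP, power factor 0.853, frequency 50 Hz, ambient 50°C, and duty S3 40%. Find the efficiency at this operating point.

P_out = 60 × 746 = 44760 W
P_in = √3·V_L·I_L·cosφ = 1.732 × 380 × 89.2 × 0.853 = 50078 W
η = P_out / P_in = 44760 / 50078 = 0.894 = 89.4%

89.4 %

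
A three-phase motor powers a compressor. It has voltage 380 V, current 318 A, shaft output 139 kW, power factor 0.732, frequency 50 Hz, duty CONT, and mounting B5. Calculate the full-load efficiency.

P_out = 139 kW = 139000 W
P_in = √3·V_L·I_L·cosφ = 1.732 × 380 × 318 × 0.732 = 153204 W
η = P_out / P_in = 139000 / 153204 = 0.907 = 90.7%

90.7 %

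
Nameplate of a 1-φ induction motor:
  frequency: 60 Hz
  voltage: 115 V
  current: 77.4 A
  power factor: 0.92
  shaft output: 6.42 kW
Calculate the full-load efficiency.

78.4 %

P_out = 6.42 kW = 6420 W
P_in = V·I·cosφ = 115 × 77.4 × 0.92 = 8189 W
η = P_out / P_in = 6420 / 8189 = 0.784 = 78.4%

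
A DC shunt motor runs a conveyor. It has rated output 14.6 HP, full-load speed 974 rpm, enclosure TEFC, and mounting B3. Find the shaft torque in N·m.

107 N·m

P_out = 14.6 × 746 = 10892 W
ω = 2π × 974/60 = 102 rad/s
τ = P_out/ω = 10892/102 = 107 N·m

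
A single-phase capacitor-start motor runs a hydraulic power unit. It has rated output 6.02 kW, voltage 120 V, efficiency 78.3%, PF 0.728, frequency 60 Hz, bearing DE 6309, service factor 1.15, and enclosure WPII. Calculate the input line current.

88 A

P_out = 6.02 kW = 6020 W
P_in = P_out / η = 6020 / 0.783 = 7688 W
I = P_in / (V·cosφ) = 7688 / (120 × 0.728) = 88 A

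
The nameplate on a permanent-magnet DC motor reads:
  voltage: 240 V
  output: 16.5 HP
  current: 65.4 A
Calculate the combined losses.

3390 W

P_in = V·I = 240×65.4 = 15696 W
P_out = 16.5×746 = 12309 W
Losses = P_in − P_out = 15696 − 12309 = 3387 W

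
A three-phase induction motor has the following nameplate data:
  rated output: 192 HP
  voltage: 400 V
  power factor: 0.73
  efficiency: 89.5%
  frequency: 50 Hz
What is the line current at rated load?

316 A

P_out = 192 × 746 = 143232 W
P_in = P_out / η = 143232 / 0.895 = 160036 W
I_L = P_in / (√3·V_L·cosφ) = 160036 / (1.732 × 400 × 0.73) = 316 A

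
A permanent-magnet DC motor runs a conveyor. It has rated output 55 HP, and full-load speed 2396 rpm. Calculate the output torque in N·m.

164 N·m

P_out = 55 × 746 = 41030 W
ω = 2π × 2396/60 = 250.9 rad/s
τ = P_out/ω = 41030/250.9 = 164 N·m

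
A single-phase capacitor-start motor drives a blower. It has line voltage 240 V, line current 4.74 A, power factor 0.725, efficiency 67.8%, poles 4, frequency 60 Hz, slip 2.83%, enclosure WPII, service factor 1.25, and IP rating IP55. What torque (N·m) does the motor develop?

P_in = V·I·cosφ = 240 × 4.74 × 0.725 = 825 W
P_out = η·P_in = 0.678 × 825 = 559 W
n_s = 120×60/4 = 1800 rpm; n = 1800×(1−0.0283) = 1749 rpm
ω = 2π×1749/60 = 183.2 rad/s
τ = P_out/ω = 559/183.2 = 3.05 N·m

3.05 N·m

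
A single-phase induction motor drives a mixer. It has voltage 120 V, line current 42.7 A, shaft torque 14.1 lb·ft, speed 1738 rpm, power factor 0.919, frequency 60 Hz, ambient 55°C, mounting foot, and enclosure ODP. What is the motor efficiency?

τ = 14.1 lb·ft × 1.356 = 19.12 N·m
ω = 2π × 1738/60 = 182 rad/s; P_out = τω = 19.12 × 182 = 3480 W
P_in = V·I·cosφ = 120 × 42.7 × 0.919 = 4709 W
η = P_out / P_in = 3480 / 4709 = 0.739 = 73.9%

73.9 %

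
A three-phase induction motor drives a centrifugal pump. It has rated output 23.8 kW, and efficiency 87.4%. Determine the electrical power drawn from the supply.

P_out = 23800 W
P_in = P_out/η = 23800/0.874 = 27231 W = 27.2 kW

27.2 kW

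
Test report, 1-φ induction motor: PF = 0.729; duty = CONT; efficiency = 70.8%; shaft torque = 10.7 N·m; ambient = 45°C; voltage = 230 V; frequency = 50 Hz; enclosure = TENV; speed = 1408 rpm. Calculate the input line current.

13.3 A

ω = 2π×1408/60 = 147.4 rad/s; P_out = τω = 10.7 × 147.4 = 1577 W
P_in = P_out / η = 1577 / 0.708 = 2227 W
I = P_in / (V·cosφ) = 2227 / (230 × 0.729) = 13.3 A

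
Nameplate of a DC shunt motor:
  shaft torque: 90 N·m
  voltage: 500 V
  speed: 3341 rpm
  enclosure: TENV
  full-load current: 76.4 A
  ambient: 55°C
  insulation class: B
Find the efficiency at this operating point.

82.4 %

ω = 2π × 3341/60 = 349.9 rad/s; P_out = τω = 90 × 349.9 = 31491 W
P_in = V·I = 500 × 76.4 = 38200 W
η = P_out / P_in = 31491 / 38200 = 0.824 = 82.4%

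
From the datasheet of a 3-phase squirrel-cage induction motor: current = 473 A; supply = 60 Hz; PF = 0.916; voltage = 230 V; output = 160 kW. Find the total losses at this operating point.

P_in = √3·V·I·cosφ = 1.732×230×473×0.916 = 172597 W
P_out = 160000 W
Losses = P_in − P_out = 172597 − 160000 = 12597 W

12600 W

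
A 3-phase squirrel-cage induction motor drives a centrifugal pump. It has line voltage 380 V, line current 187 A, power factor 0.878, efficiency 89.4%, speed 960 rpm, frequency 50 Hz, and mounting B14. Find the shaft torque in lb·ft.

709 lb·ft

P_in = √3·V·I·cosφ = 1.732 × 380 × 187 × 0.878 = 108061 W
P_out = η·P_in = 0.894 × 108061 = 96607 W
n = 960 rpm
ω = 2π×960/60 = 100.5 rad/s
τ = P_out/ω = 96607/100.5 = 961.3 N·m
In lb·ft: 961.3/1.356 = 709 lb·ft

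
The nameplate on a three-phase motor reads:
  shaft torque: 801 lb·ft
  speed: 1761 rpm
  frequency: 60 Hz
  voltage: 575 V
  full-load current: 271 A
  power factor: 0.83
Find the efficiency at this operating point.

89.4 %

τ = 801 lb·ft × 1.356 = 1086 N·m
ω = 2π × 1761/60 = 184.4 rad/s; P_out = τω = 1086 × 184.4 = 200258 W
P_in = √3·V_L·I_L·cosφ = 1.732 × 575 × 271 × 0.83 = 224008 W
η = P_out / P_in = 200258 / 224008 = 0.894 = 89.4%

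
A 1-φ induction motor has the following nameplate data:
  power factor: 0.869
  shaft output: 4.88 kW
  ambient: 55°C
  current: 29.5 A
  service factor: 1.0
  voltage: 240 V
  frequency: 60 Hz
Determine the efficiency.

79.3 %

P_out = 4.88 kW = 4880 W
P_in = V·I·cosφ = 240 × 29.5 × 0.869 = 6153 W
η = P_out / P_in = 4880 / 6153 = 0.793 = 79.3%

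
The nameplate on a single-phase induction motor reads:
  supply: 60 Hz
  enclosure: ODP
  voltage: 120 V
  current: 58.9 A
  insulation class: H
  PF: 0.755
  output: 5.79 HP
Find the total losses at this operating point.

1020 W

P_in = V·I·cosφ = 120×58.9×0.755 = 5336 W
P_out = 5.79×746 = 4319 W
Losses = P_in − P_out = 5336 − 4319 = 1017 W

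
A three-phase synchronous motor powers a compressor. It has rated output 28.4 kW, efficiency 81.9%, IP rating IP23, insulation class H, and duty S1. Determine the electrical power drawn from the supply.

P_out = 28400 W
P_in = P_out/η = 28400/0.819 = 34676 W = 34.7 kW

34.7 kW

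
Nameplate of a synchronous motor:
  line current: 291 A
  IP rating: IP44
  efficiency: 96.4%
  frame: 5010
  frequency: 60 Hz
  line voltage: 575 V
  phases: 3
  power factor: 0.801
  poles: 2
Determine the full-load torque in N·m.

594 N·m

P_in = √3·V·I·cosφ = 1.732 × 575 × 291 × 0.801 = 232135 W
P_out = η·P_in = 0.964 × 232135 = 223778 W
n = n_s = 120×60/2 = 3600 rpm (synchronous)
ω = 2π×3600/60 = 377 rad/s
τ = P_out/ω = 223778/377 = 594 N·m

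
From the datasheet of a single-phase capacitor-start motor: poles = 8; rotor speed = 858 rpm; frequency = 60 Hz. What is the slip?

4.67 %

n_s = 120f/p = 120×60/8 = 900 rpm
s = (n_s − n)/n_s = (900 − 858)/900 = 0.0467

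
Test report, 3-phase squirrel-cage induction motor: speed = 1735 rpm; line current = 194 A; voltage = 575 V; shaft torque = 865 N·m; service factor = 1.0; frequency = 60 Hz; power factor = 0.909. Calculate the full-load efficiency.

89.5 %

ω = 2π × 1735/60 = 181.7 rad/s; P_out = τω = 865 × 181.7 = 157171 W
P_in = √3·V_L·I_L·cosφ = 1.732 × 575 × 194 × 0.909 = 175623 W
η = P_out / P_in = 157171 / 175623 = 0.895 = 89.5%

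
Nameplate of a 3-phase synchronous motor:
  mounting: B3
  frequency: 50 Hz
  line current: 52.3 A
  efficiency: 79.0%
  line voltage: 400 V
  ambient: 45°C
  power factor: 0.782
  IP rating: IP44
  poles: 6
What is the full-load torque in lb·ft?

P_in = √3·V·I·cosφ = 1.732 × 400 × 52.3 × 0.782 = 28335 W
P_out = η·P_in = 0.79 × 28335 = 22385 W
n = n_s = 120×50/6 = 1000 rpm (synchronous)
ω = 2π×1000/60 = 104.7 rad/s
τ = P_out/ω = 22385/104.7 = 213.8 N·m
In lb·ft: 213.8/1.356 = 158 lb·ft

158 lb·ft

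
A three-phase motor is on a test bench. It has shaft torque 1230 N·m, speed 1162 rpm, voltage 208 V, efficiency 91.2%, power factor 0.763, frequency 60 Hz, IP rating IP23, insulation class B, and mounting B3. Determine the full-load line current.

ω = 2π×1162/60 = 121.7 rad/s; P_out = τω = 1230 × 121.7 = 149691 W
P_in = P_out / η = 149691 / 0.912 = 164135 W
I_L = P_in / (√3·V_L·cosφ) = 164135 / (1.732 × 208 × 0.763) = 597 A

597 A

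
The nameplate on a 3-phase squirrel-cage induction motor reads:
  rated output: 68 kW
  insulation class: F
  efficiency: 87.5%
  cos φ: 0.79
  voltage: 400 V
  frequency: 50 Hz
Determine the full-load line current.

P_out = 68 kW = 68000 W
P_in = P_out / η = 68000 / 0.875 = 77714 W
I_L = P_in / (√3·V_L·cosφ) = 77714 / (1.732 × 400 × 0.79) = 142 A

142 A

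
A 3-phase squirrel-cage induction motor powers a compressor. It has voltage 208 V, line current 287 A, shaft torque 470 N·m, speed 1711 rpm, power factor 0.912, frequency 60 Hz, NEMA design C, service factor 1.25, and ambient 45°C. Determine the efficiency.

ω = 2π × 1711/60 = 179.2 rad/s; P_out = τω = 470 × 179.2 = 84224 W
P_in = √3·V_L·I_L·cosφ = 1.732 × 208 × 287 × 0.912 = 94295 W
η = P_out / P_in = 84224 / 94295 = 0.893 = 89.3%

89.3 %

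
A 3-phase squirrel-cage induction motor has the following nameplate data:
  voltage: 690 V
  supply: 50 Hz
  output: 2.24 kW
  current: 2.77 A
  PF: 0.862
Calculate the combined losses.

614 W

P_in = √3·V·I·cosφ = 1.732×690×2.77×0.862 = 2854 W
P_out = 2240 W
Losses = P_in − P_out = 2854 − 2240 = 614 W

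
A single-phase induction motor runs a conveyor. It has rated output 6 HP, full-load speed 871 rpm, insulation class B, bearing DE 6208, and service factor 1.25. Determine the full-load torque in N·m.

49.1 N·m

P_out = 6 × 746 = 4476 W
ω = 2π × 871/60 = 91.21 rad/s
τ = P_out/ω = 4476/91.21 = 49.1 N·m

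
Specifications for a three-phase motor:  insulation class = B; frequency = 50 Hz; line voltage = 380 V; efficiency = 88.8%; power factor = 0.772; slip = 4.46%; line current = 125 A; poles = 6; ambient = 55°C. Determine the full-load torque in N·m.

P_in = √3·V·I·cosφ = 1.732 × 380 × 125 × 0.772 = 63512 W
P_out = η·P_in = 0.888 × 63512 = 56399 W
n_s = 120×50/6 = 1000 rpm; n = 1000×(1−0.0446) = 955 rpm
ω = 2π×955/60 = 100 rad/s
τ = P_out/ω = 56399/100 = 564 N·m

564 N·m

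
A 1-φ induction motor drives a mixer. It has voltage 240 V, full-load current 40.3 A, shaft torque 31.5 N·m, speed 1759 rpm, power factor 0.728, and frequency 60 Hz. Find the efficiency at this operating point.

82.4 %

ω = 2π × 1759/60 = 184.2 rad/s; P_out = τω = 31.5 × 184.2 = 5802 W
P_in = V·I·cosφ = 240 × 40.3 × 0.728 = 7041 W
η = P_out / P_in = 5802 / 7041 = 0.824 = 82.4%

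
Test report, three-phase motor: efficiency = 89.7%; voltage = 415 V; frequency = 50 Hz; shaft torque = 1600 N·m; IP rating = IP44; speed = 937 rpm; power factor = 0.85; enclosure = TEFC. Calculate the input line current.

286 A

ω = 2π×937/60 = 98.12 rad/s; P_out = τω = 1600 × 98.12 = 156992 W
P_in = P_out / η = 156992 / 0.897 = 175019 W
I_L = P_in / (√3·V_L·cosφ) = 175019 / (1.732 × 415 × 0.85) = 286 A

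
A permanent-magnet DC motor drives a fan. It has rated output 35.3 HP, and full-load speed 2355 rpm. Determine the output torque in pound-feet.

78.8 lb·ft

P_out = 35.3 × 746 = 26334 W
ω = 2π × 2355/60 = 246.6 rad/s
τ = P_out/ω = 26334/246.6 = 106.8 N·m
In lb·ft: 106.8/1.356 = 78.8 lb·ft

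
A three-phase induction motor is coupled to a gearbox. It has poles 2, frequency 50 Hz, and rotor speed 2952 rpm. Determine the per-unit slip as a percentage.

n_s = 120f/p = 120×50/2 = 3000 rpm
s = (n_s − n)/n_s = (3000 − 2952)/3000 = 0.0160

1.6 %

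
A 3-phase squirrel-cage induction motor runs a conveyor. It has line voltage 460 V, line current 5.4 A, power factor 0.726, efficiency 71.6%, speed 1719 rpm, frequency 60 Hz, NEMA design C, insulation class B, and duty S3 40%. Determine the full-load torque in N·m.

12.4 N·m

P_in = √3·V·I·cosφ = 1.732 × 460 × 5.4 × 0.726 = 3123 W
P_out = η·P_in = 0.716 × 3123 = 2236 W
n = 1719 rpm
ω = 2π×1719/60 = 180 rad/s
τ = P_out/ω = 2236/180 = 12.4 N·m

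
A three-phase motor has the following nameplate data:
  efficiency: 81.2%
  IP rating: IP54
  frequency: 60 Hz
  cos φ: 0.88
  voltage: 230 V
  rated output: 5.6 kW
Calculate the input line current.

P_out = 5.6 kW = 5600 W
P_in = P_out / η = 5600 / 0.812 = 6897 W
I_L = P_in / (√3·V_L·cosφ) = 6897 / (1.732 × 230 × 0.88) = 19.7 A

19.7 A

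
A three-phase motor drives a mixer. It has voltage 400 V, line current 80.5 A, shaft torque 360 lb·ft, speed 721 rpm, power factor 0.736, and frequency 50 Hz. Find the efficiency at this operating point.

89.8 %

τ = 360 lb·ft × 1.356 = 488.2 N·m
ω = 2π × 721/60 = 75.5 rad/s; P_out = τω = 488.2 × 75.5 = 36859 W
P_in = √3·V_L·I_L·cosφ = 1.732 × 400 × 80.5 × 0.736 = 41047 W
η = P_out / P_in = 36859 / 41047 = 0.898 = 89.8%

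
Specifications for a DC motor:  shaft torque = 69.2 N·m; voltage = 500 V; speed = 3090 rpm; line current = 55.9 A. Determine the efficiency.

80.1 %

ω = 2π × 3090/60 = 323.6 rad/s; P_out = τω = 69.2 × 323.6 = 22393 W
P_in = V·I = 500 × 55.9 = 27950 W
η = P_out / P_in = 22393 / 27950 = 0.801 = 80.1%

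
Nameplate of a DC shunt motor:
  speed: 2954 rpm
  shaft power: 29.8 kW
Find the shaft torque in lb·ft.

71.1 lb·ft

ω = 2π × 2954/60 = 309.3 rad/s
τ = P/ω = 29800/309.3 = 96.35 N·m
In lb·ft: 96.35/1.356 = 71.1 lb·ft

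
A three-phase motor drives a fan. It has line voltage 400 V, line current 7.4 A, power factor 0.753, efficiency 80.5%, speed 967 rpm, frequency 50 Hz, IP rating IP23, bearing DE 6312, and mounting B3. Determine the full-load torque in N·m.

P_in = √3·V·I·cosφ = 1.732 × 400 × 7.4 × 0.753 = 3860 W
P_out = η·P_in = 0.805 × 3860 = 3107 W
n = 967 rpm
ω = 2π×967/60 = 101.3 rad/s
τ = P_out/ω = 3107/101.3 = 30.7 N·m

30.7 N·m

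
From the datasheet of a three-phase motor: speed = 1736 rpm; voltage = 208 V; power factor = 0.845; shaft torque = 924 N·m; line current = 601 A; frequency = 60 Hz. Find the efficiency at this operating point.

ω = 2π × 1736/60 = 181.8 rad/s; P_out = τω = 924 × 181.8 = 167983 W
P_in = √3·V_L·I_L·cosφ = 1.732 × 208 × 601 × 0.845 = 182954 W
η = P_out / P_in = 167983 / 182954 = 0.918 = 91.8%

91.8 %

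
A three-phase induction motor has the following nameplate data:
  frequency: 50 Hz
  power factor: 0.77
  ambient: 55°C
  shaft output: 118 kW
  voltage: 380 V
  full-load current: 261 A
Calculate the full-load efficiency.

P_out = 118 kW = 118000 W
P_in = √3·V_L·I_L·cosφ = 1.732 × 380 × 261 × 0.77 = 132270 W
η = P_out / P_in = 118000 / 132270 = 0.892 = 89.2%

89.2 %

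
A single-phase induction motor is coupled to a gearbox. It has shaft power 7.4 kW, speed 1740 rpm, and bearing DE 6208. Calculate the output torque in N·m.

40.6 N·m

ω = 2π × 1740/60 = 182.2 rad/s
τ = P/ω = 7400/182.2 = 40.6 N·m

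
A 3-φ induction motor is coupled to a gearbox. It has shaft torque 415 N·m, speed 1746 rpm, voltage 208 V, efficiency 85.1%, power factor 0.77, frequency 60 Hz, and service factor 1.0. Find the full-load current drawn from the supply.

321 A

ω = 2π×1746/60 = 182.8 rad/s; P_out = τω = 415 × 182.8 = 75862 W
P_in = P_out / η = 75862 / 0.851 = 89145 W
I_L = P_in / (√3·V_L·cosφ) = 89145 / (1.732 × 208 × 0.77) = 321 A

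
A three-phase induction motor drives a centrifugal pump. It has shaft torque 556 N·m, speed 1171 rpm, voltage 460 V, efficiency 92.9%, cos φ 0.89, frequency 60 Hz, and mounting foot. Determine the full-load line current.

ω = 2π×1171/60 = 122.6 rad/s; P_out = τω = 556 × 122.6 = 68166 W
P_in = P_out / η = 68166 / 0.929 = 73376 W
I_L = P_in / (√3·V_L·cosφ) = 73376 / (1.732 × 460 × 0.89) = 103 A

103 A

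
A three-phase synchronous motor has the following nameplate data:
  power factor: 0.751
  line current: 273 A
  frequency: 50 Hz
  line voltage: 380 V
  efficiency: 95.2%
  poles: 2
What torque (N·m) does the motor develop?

P_in = √3·V·I·cosφ = 1.732 × 380 × 273 × 0.751 = 134938 W
P_out = η·P_in = 0.952 × 134938 = 128461 W
n = n_s = 120×50/2 = 3000 rpm (synchronous)
ω = 2π×3000/60 = 314.2 rad/s
τ = P_out/ω = 128461/314.2 = 409 N·m

409 N·m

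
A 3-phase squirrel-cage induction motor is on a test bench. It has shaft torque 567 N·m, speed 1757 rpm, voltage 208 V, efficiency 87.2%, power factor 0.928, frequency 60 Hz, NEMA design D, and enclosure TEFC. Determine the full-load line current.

358 A

ω = 2π×1757/60 = 184 rad/s; P_out = τω = 567 × 184 = 104328 W
P_in = P_out / η = 104328 / 0.872 = 119642 W
I_L = P_in / (√3·V_L·cosφ) = 119642 / (1.732 × 208 × 0.928) = 358 A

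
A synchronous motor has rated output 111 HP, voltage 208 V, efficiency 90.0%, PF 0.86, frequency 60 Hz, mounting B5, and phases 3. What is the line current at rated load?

297 A

P_out = 111 × 746 = 82806 W
P_in = P_out / η = 82806 / 0.900 = 92007 W
I_L = P_in / (√3·V_L·cosφ) = 92007 / (1.732 × 208 × 0.86) = 297 A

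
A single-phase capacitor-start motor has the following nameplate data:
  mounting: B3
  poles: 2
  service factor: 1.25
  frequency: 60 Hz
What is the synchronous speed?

n_s = 120f/p = 120×60/2 = 3600 rpm

3600 rpm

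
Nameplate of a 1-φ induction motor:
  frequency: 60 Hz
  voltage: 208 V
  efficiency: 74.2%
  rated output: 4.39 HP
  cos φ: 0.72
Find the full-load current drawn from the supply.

P_out = 4.39 × 746 = 3275 W
P_in = P_out / η = 3275 / 0.742 = 4414 W
I = P_in / (V·cosφ) = 4414 / (208 × 0.72) = 29.5 A

29.5 A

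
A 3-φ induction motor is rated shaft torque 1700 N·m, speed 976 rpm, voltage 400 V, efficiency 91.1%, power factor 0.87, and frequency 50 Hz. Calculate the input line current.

ω = 2π×976/60 = 102.2 rad/s; P_out = τω = 1700 × 102.2 = 173740 W
P_in = P_out / η = 173740 / 0.911 = 190714 W
I_L = P_in / (√3·V_L·cosφ) = 190714 / (1.732 × 400 × 0.87) = 316 A

316 A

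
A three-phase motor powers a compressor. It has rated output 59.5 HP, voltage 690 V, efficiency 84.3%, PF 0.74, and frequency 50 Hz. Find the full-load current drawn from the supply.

P_out = 59.5 × 746 = 44387 W
P_in = P_out / η = 44387 / 0.843 = 52654 W
I_L = P_in / (√3·V_L·cosφ) = 52654 / (1.732 × 690 × 0.74) = 59.5 A

59.5 A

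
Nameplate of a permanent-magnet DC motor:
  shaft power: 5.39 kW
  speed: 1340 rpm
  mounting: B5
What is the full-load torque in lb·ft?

ω = 2π × 1340/60 = 140.3 rad/s
τ = P/ω = 5390/140.3 = 38.42 N·m
In lb·ft: 38.42/1.356 = 28.3 lb·ft

28.3 lb·ft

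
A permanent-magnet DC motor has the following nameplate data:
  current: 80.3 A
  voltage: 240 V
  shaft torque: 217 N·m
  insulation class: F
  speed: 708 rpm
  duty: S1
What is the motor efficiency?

83.5 %

ω = 2π × 708/60 = 74.14 rad/s; P_out = τω = 217 × 74.14 = 16088 W
P_in = V·I = 240 × 80.3 = 19272 W
η = P_out / P_in = 16088 / 19272 = 0.835 = 83.5%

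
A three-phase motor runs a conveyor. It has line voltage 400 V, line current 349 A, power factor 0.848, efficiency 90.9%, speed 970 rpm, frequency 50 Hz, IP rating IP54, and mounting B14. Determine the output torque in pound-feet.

1350 lb·ft

P_in = √3·V·I·cosφ = 1.732 × 400 × 349 × 0.848 = 205036 W
P_out = η·P_in = 0.909 × 205036 = 186378 W
n = 970 rpm
ω = 2π×970/60 = 101.6 rad/s
τ = P_out/ω = 186378/101.6 = 1834 N·m
In lb·ft: 1834/1.356 = 1350 lb·ft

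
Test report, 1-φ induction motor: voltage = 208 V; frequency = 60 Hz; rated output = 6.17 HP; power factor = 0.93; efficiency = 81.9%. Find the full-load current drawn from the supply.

29.1 A

P_out = 6.17 × 746 = 4603 W
P_in = P_out / η = 4603 / 0.819 = 5620 W
I = P_in / (V·cosφ) = 5620 / (208 × 0.93) = 29.1 A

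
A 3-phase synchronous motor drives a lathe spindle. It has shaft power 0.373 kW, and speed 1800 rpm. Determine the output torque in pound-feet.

ω = 2π × 1800/60 = 188.5 rad/s
τ = P/ω = 373/188.5 = 1.979 N·m
In lb·ft: 1.979/1.356 = 1.46 lb·ft

1.46 lb·ft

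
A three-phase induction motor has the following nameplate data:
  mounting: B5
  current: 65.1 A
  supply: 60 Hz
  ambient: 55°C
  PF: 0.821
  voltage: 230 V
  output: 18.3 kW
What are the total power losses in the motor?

2990 W

P_in = √3·V·I·cosφ = 1.732×230×65.1×0.821 = 21291 W
P_out = 18300 W
Losses = P_in − P_out = 21291 − 18300 = 2991 W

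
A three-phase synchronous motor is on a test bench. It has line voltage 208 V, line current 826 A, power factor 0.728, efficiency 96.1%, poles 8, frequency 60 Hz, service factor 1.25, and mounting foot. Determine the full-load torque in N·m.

2210 N·m

P_in = √3·V·I·cosφ = 1.732 × 208 × 826 × 0.728 = 216632 W
P_out = η·P_in = 0.961 × 216632 = 208183 W
n = n_s = 120×60/8 = 900 rpm (synchronous)
ω = 2π×900/60 = 94.25 rad/s
τ = P_out/ω = 208183/94.25 = 2210 N·m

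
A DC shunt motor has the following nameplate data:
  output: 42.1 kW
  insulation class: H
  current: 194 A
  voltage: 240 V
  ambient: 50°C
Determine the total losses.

P_in = V·I = 240×194 = 46560 W
P_out = 42100 W
Losses = P_in − P_out = 46560 − 42100 = 4460 W

4.46 kW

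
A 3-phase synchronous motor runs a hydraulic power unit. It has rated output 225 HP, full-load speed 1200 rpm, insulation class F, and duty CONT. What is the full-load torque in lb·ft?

P_out = 225 × 746 = 167850 W
ω = 2π × 1200/60 = 125.7 rad/s
τ = P_out/ω = 167850/125.7 = 1335 N·m
In lb·ft: 1335/1.356 = 985 lb·ft

985 lb·ft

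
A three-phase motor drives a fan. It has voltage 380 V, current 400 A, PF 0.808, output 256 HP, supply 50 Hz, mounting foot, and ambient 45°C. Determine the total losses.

21700 W

P_in = √3·V·I·cosφ = 1.732×380×400×0.808 = 212717 W
P_out = 256×746 = 190976 W
Losses = P_in − P_out = 212717 − 190976 = 21741 W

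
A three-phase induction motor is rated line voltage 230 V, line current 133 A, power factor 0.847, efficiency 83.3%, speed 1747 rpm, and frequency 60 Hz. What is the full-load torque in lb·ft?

151 lb·ft

P_in = √3·V·I·cosφ = 1.732 × 230 × 133 × 0.847 = 44876 W
P_out = η·P_in = 0.833 × 44876 = 37382 W
n = 1747 rpm
ω = 2π×1747/60 = 182.9 rad/s
τ = P_out/ω = 37382/182.9 = 204.4 N·m
In lb·ft: 204.4/1.356 = 151 lb·ft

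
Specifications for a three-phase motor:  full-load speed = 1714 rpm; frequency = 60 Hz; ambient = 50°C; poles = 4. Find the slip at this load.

n_s = 120f/p = 120×60/4 = 1800 rpm
s = (n_s − n)/n_s = (1800 − 1714)/1800 = 0.0478

4.78 %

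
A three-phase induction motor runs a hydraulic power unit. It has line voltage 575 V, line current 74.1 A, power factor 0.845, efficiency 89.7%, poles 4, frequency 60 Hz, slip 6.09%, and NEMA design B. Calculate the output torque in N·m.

P_in = √3·V·I·cosφ = 1.732 × 575 × 74.1 × 0.845 = 62358 W
P_out = η·P_in = 0.897 × 62358 = 55935 W
n_s = 120×60/4 = 1800 rpm; n = 1800×(1−0.0609) = 1690 rpm
ω = 2π×1690/60 = 177 rad/s
τ = P_out/ω = 55935/177 = 316 N·m

316 N·m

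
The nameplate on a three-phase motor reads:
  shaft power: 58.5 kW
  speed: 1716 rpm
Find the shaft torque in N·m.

ω = 2π × 1716/60 = 179.7 rad/s
τ = P/ω = 58500/179.7 = 326 N·m

326 N·m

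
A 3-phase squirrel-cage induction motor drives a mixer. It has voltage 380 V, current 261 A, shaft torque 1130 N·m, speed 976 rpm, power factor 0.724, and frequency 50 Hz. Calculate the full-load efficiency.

92.9 %

ω = 2π × 976/60 = 102.2 rad/s; P_out = τω = 1130 × 102.2 = 115486 W
P_in = √3·V_L·I_L·cosφ = 1.732 × 380 × 261 × 0.724 = 124369 W
η = P_out / P_in = 115486 / 124369 = 0.929 = 92.9%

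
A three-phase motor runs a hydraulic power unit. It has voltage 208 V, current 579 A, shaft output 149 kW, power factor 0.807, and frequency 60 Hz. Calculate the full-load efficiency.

P_out = 149 kW = 149000 W
P_in = √3·V_L·I_L·cosφ = 1.732 × 208 × 579 × 0.807 = 168331 W
η = P_out / P_in = 149000 / 168331 = 0.885 = 88.5%

88.5 %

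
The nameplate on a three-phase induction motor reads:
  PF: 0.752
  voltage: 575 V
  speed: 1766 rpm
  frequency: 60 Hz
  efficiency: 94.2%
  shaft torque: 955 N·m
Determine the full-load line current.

250 A

ω = 2π×1766/60 = 184.9 rad/s; P_out = τω = 955 × 184.9 = 176580 W
P_in = P_out / η = 176580 / 0.942 = 187452 W
I_L = P_in / (√3·V_L·cosφ) = 187452 / (1.732 × 575 × 0.752) = 250 A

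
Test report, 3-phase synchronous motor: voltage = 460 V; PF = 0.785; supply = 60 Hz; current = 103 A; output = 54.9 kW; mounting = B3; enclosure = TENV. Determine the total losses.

P_in = √3·V·I·cosφ = 1.732×460×103×0.785 = 64419 W
P_out = 54900 W
Losses = P_in − P_out = 64419 − 54900 = 9519 W

9520 W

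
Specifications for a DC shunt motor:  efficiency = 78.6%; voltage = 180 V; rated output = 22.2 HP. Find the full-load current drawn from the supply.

P_out = 22.2 × 746 = 16561 W
P_in = P_out / η = 16561 / 0.786 = 21070 W
I = P_in / V = 21070 / 180 = 117 A

117 A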